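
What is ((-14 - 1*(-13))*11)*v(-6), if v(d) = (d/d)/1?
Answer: -11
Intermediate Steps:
v(d) = 1 (v(d) = 1*1 = 1)
((-14 - 1*(-13))*11)*v(-6) = ((-14 - 1*(-13))*11)*1 = ((-14 + 13)*11)*1 = -1*11*1 = -11*1 = -11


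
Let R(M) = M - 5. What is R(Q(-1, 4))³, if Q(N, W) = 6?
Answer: 1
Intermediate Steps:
R(M) = -5 + M
R(Q(-1, 4))³ = (-5 + 6)³ = 1³ = 1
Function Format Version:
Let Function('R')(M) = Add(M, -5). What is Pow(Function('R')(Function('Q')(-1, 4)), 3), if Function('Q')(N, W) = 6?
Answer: 1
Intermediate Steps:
Function('R')(M) = Add(-5, M)
Pow(Function('R')(Function('Q')(-1, 4)), 3) = Pow(Add(-5, 6), 3) = Pow(1, 3) = 1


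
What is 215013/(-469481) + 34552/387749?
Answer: -67149568225/182040788269 ≈ -0.36887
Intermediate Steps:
215013/(-469481) + 34552/387749 = 215013*(-1/469481) + 34552*(1/387749) = -215013/469481 + 34552/387749 = -67149568225/182040788269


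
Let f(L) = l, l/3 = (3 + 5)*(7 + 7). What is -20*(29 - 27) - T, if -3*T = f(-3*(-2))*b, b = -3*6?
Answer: -2056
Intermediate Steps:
l = 336 (l = 3*((3 + 5)*(7 + 7)) = 3*(8*14) = 3*112 = 336)
f(L) = 336
b = -18
T = 2016 (T = -112*(-18) = -⅓*(-6048) = 2016)
-20*(29 - 27) - T = -20*(29 - 27) - 1*2016 = -20*2 - 2016 = -40 - 2016 = -2056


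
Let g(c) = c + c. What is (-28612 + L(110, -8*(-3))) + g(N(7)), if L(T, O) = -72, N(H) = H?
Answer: -28670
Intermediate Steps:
g(c) = 2*c
(-28612 + L(110, -8*(-3))) + g(N(7)) = (-28612 - 72) + 2*7 = -28684 + 14 = -28670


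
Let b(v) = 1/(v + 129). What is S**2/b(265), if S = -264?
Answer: 27460224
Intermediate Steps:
b(v) = 1/(129 + v)
S**2/b(265) = (-264)**2/(1/(129 + 265)) = 69696/(1/394) = 69696*394 = 27460224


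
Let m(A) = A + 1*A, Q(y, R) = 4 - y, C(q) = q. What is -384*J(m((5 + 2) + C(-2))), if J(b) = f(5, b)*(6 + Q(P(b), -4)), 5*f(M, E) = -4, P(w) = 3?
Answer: 10752/5 ≈ 2150.4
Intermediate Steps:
f(M, E) = -4/5 (f(M, E) = (1/5)*(-4) = -4/5)
m(A) = 2*A (m(A) = A + A = 2*A)
J(b) = -28/5 (J(b) = -4*(6 + (4 - 1*3))/5 = -4*(6 + (4 - 3))/5 = -4*(6 + 1)/5 = -4/5*7 = -28/5)
-384*J(m((5 + 2) + C(-2))) = -384*(-28/5) = 10752/5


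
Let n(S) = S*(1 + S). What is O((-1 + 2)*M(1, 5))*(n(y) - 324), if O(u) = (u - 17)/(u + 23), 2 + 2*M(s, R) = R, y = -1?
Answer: 10044/49 ≈ 204.98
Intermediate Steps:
M(s, R) = -1 + R/2
O(u) = (-17 + u)/(23 + u)
O((-1 + 2)*M(1, 5))*(n(y) - 324) = ((-17 + (-1 + 2)*(-1 + (1/2)*5))/(23 + (-1 + 2)*(-1 + (1/2)*5)))*(-(1 - 1) - 324) = ((-17 + 1*(-1 + 5/2))/(23 + 1*(-1 + 5/2)))*(-1*0 - 324) = ((-17 + 1*(3/2))/(23 + 1*(3/2)))*(0 - 324) = ((-17 + 3/2)/(23 + 3/2))*(-324) = (-31/2/(49/2))*(-324) = ((2/49)*(-31/2))*(-324) = -31/49*(-324) = 10044/49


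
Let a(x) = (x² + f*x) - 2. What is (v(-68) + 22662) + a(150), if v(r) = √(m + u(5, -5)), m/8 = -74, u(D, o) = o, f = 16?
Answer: 47560 + I*√597 ≈ 47560.0 + 24.434*I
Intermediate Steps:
a(x) = -2 + x² + 16*x (a(x) = (x² + 16*x) - 2 = -2 + x² + 16*x)
m = -592 (m = 8*(-74) = -592)
v(r) = I*√597 (v(r) = √(-592 - 5) = √(-597) = I*√597)
(v(-68) + 22662) + a(150) = (I*√597 + 22662) + (-2 + 150² + 16*150) = (22662 + I*√597) + (-2 + 22500 + 2400) = (22662 + I*√597) + 24898 = 47560 + I*√597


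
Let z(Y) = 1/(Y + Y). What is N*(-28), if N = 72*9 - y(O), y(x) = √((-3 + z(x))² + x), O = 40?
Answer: -18144 + 7*√313121/20 ≈ -17948.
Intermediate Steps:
z(Y) = 1/(2*Y)
y(x) = √(x + (-3 + 1/(2*x))²) (y(x) = √((-3 + 1/(2*x))² + x) = √(x + (-3 + 1/(2*x))²))
N = 648 - √313121/80 (N = 72*9 - √(36 + 40⁻² - 12/40 + 4*40)/2 = 648 - √(36 + 1/1600 - 12*1/40 + 160)/2 = 648 - √(36 + 1/1600 - 3/10 + 160)/2 = 648 - √(313121/1600)/2 = 648 - √313121/40/2 = 648 - √313121/80 ≈ 641.01)
N*(-28) = (648 - √313121/80)*(-28) = -18144 + 7*√313121/20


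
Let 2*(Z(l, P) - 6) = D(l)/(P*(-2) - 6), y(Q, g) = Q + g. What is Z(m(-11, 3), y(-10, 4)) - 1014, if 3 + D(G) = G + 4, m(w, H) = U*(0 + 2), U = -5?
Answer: -4035/4 ≈ -1008.8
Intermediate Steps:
m(w, H) = -10 (m(w, H) = -5*(0 + 2) = -5*2 = -10)
D(G) = 1 + G (D(G) = -3 + (G + 4) = -3 + (4 + G) = 1 + G)
Z(l, P) = 6 + (1 + l)/(2*(-6 - 2*P)) (Z(l, P) = 6 + ((1 + l)/(P*(-2) - 6))/2 = 6 + ((1 + l)/(-2*P - 6))/2 = 6 + ((1 + l)/(-6 - 2*P))/2 = 6 + (1 + l)/(2*(-6 - 2*P)))
Z(m(-11, 3), y(-10, 4)) - 1014 = (71 - 1*(-10) + 24*(-10 + 4))/(4*(3 + (-10 + 4))) - 1014 = (71 + 10 + 24*(-6))/(4*(3 - 6)) - 1014 = (¼)*(71 + 10 - 144)/(-3) - 1014 = (¼)*(-⅓)*(-63) - 1014 = 21/4 - 1014 = -4035/4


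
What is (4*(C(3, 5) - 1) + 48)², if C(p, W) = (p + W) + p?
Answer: 7744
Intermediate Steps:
C(p, W) = W + 2*p (C(p, W) = (W + p) + p = W + 2*p)
(4*(C(3, 5) - 1) + 48)² = (4*((5 + 2*3) - 1) + 48)² = (4*((5 + 6) - 1) + 48)² = (4*(11 - 1) + 48)² = (4*10 + 48)² = (40 + 48)² = 88² = 7744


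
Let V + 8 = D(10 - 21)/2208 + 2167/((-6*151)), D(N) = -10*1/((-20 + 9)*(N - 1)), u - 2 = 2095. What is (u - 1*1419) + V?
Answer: 14690668909/22004928 ≈ 667.61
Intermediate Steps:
u = 2097 (u = 2 + 2095 = 2097)
D(N) = -10/(11 - 11*N) (D(N) = -10*(-1/(11*(-1 + N))) = -10/(11 - 11*N))
V = -228672275/22004928 (V = -8 + ((10/(11*(-1 + (10 - 21))))/2208 + 2167/((-6*151))) = -8 + ((10/(11*(-1 - 11)))*(1/2208) + 2167/(-906)) = -8 + (((10/11)/(-12))*(1/2208) + 2167*(-1/906)) = -8 + (((10/11)*(-1/12))*(1/2208) - 2167/906) = -8 + (-5/66*1/2208 - 2167/906) = -8 + (-5/145728 - 2167/906) = -8 - 52632851/22004928 = -228672275/22004928 ≈ -10.392)
(u - 1*1419) + V = (2097 - 1*1419) - 228672275/22004928 = (2097 - 1419) - 228672275/22004928 = 678 - 228672275/22004928 = 14690668909/22004928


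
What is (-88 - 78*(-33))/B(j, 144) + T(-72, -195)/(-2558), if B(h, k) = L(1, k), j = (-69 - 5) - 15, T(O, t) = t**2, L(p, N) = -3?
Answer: -6473263/7674 ≈ -843.53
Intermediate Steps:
j = -89 (j = -74 - 15 = -89)
B(h, k) = -3
(-88 - 78*(-33))/B(j, 144) + T(-72, -195)/(-2558) = (-88 - 78*(-33))/(-3) + (-195)**2/(-2558) = (-88 + 2574)*(-1/3) + 38025*(-1/2558) = 2486*(-1/3) - 38025/2558 = -2486/3 - 38025/2558 = -6473263/7674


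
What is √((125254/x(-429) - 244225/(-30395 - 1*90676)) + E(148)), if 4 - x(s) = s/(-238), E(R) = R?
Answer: √229135320631802998983/63320133 ≈ 239.06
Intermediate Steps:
x(s) = 4 + s/238 (x(s) = 4 - s/(-238) = 4 - s*(-1)/238 = 4 - (-1)*s/238 = 4 + s/238)
√((125254/x(-429) - 244225/(-30395 - 1*90676)) + E(148)) = √((125254/(4 + (1/238)*(-429)) - 244225/(-30395 - 1*90676)) + 148) = √((125254/(4 - 429/238) - 244225/(-30395 - 90676)) + 148) = √((125254/(523/238) - 244225/(-121071)) + 148) = √((125254*(238/523) - 244225*(-1/121071)) + 148) = √((29810452/523 + 244225/121071) + 148) = √(3609308963767/63320133 + 148) = √(3618680343451/63320133) = √229135320631802998983/63320133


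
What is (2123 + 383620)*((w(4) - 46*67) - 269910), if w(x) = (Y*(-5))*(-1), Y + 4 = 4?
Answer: -105304753056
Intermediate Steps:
Y = 0 (Y = -4 + 4 = 0)
w(x) = 0 (w(x) = (0*(-5))*(-1) = 0*(-1) = 0)
(2123 + 383620)*((w(4) - 46*67) - 269910) = (2123 + 383620)*((0 - 46*67) - 269910) = 385743*((0 - 3082) - 269910) = 385743*(-3082 - 269910) = 385743*(-272992) = -105304753056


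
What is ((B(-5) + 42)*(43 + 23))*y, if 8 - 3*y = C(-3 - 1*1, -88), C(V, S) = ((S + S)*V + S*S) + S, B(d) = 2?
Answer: -8084736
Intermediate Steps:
C(V, S) = S + S² + 2*S*V (C(V, S) = ((2*S)*V + S²) + S = (2*S*V + S²) + S = (S² + 2*S*V) + S = S + S² + 2*S*V)
y = -2784 (y = 8/3 - (-88)*(1 - 88 + 2*(-3 - 1*1))/3 = 8/3 - (-88)*(1 - 88 + 2*(-3 - 1))/3 = 8/3 - (-88)*(1 - 88 + 2*(-4))/3 = 8/3 - (-88)*(1 - 88 - 8)/3 = 8/3 - (-88)*(-95)/3 = 8/3 - ⅓*8360 = 8/3 - 8360/3 = -2784)
((B(-5) + 42)*(43 + 23))*y = ((2 + 42)*(43 + 23))*(-2784) = (44*66)*(-2784) = 2904*(-2784) = -8084736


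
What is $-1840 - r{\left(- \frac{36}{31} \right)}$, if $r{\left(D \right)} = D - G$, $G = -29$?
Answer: $- \frac{57903}{31} \approx -1867.8$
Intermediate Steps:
$r{\left(D \right)} = 29 + D$ ($r{\left(D \right)} = D - -29 = D + 29 = 29 + D$)
$-1840 - r{\left(- \frac{36}{31} \right)} = -1840 - \left(29 - \frac{36}{31}\right) = -1840 - \frac{863}{31} = - \frac{57903}{31}$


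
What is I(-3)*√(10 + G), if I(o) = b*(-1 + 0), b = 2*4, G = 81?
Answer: -8*√91 ≈ -76.315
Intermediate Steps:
b = 8
I(o) = -8 (I(o) = 8*(-1 + 0) = 8*(-1) = -8)
I(-3)*√(10 + G) = -8*√(10 + 81) = -8*√91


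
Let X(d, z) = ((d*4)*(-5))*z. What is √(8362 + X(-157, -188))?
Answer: 3*I*√64662 ≈ 762.86*I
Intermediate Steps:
X(d, z) = -20*d*z (X(d, z) = ((4*d)*(-5))*z = (-20*d)*z = -20*d*z)
√(8362 + X(-157, -188)) = √(8362 - 20*(-157)*(-188)) = √(8362 - 590320) = √(-581958) = 3*I*√64662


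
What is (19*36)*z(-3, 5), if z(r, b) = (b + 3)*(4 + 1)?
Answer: 27360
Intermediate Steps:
z(r, b) = 15 + 5*b (z(r, b) = (3 + b)*5 = 15 + 5*b)
(19*36)*z(-3, 5) = (19*36)*(15 + 5*5) = 684*(15 + 25) = 684*40 = 27360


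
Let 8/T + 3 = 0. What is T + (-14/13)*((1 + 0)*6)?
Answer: -356/39 ≈ -9.1282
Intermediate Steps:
T = -8/3 (T = 8/(-3 + 0) = 8/(-3) = 8*(-⅓) = -8/3 ≈ -2.6667)
T + (-14/13)*((1 + 0)*6) = -8/3 + (-14/13)*((1 + 0)*6) = -8/3 + (-14*1/13)*(1*6) = -8/3 - 14/13*6 = -8/3 - 84/13 = -356/39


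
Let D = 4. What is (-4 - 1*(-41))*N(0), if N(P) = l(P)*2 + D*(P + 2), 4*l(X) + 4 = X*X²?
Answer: 222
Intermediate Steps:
l(X) = -1 + X³/4 (l(X) = -1 + (X*X²)/4 = -1 + X³/4)
N(P) = 6 + P³/2 + 4*P (N(P) = (-1 + P³/4)*2 + 4*(P + 2) = (-2 + P³/2) + 4*(2 + P) = (-2 + P³/2) + (8 + 4*P) = 6 + P³/2 + 4*P)
(-4 - 1*(-41))*N(0) = (-4 - 1*(-41))*(6 + (½)*0³ + 4*0) = (-4 + 41)*(6 + (½)*0 + 0) = 37*(6 + 0 + 0) = 37*6 = 222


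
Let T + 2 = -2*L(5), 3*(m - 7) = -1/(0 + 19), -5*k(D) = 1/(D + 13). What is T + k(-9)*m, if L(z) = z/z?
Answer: -2479/570 ≈ -4.3491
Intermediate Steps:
k(D) = -1/(5*(13 + D)) (k(D) = -1/(5*(D + 13)) = -1/(5*(13 + D)))
m = 398/57 (m = 7 + (-1/(0 + 19))/3 = 7 + (-1/19)/3 = 7 + (-1*1/19)/3 = 7 + (1/3)*(-1/19) = 7 - 1/57 = 398/57 ≈ 6.9825)
L(z) = 1
T = -4 (T = -2 - 2*1 = -2 - 2 = -4)
T + k(-9)*m = -4 - 1/(65 + 5*(-9))*(398/57) = -4 - 1/(65 - 45)*(398/57) = -4 - 1/20*(398/57) = -4 - 1*1/20*(398/57) = -4 - 1/20*398/57 = -4 - 199/570 = -2479/570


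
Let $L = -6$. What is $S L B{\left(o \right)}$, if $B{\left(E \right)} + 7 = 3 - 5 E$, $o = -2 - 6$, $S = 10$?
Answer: $-2160$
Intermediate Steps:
$o = -8$ ($o = -2 - 6 = -8$)
$B{\left(E \right)} = -4 - 5 E$ ($B{\left(E \right)} = -7 - \left(-3 + 5 E\right) = -4 - 5 E$)
$S L B{\left(o \right)} = 10 \left(-6\right) \left(-4 - -40\right) = - 60 \left(-4 + 40\right) = \left(-60\right) 36 = -2160$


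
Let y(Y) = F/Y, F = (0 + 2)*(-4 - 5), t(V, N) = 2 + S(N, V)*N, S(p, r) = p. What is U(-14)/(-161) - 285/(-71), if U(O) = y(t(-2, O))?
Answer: 504806/125741 ≈ 4.0146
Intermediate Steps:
t(V, N) = 2 + N**2 (t(V, N) = 2 + N*N = 2 + N**2)
F = -18 (F = 2*(-9) = -18)
y(Y) = -18/Y
U(O) = -18/(2 + O**2)
U(-14)/(-161) - 285/(-71) = -18/(2 + (-14)**2)/(-161) - 285/(-71) = -18/(2 + 196)*(-1/161) - 285*(-1/71) = -18/198*(-1/161) + 285/71 = -18*1/198*(-1/161) + 285/71 = -1/11*(-1/161) + 285/71 = 1/1771 + 285/71 = 504806/125741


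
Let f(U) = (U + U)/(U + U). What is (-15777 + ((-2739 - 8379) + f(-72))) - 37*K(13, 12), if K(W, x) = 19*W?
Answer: -36033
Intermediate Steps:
f(U) = 1 (f(U) = (2*U)/((2*U)) = (2*U)*(1/(2*U)) = 1)
(-15777 + ((-2739 - 8379) + f(-72))) - 37*K(13, 12) = (-15777 + ((-2739 - 8379) + 1)) - 703*13 = (-15777 + (-11118 + 1)) - 37*247 = (-15777 - 11117) - 9139 = -26894 - 9139 = -36033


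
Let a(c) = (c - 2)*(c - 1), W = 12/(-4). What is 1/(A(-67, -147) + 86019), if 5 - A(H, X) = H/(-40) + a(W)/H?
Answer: 2680/230540631 ≈ 1.1625e-5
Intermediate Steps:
W = -3 (W = 12*(-¼) = -3)
a(c) = (-1 + c)*(-2 + c) (a(c) = (-2 + c)*(-1 + c) = (-1 + c)*(-2 + c))
A(H, X) = 5 - 20/H + H/40 (A(H, X) = 5 - (H/(-40) + (2 + (-3)² - 3*(-3))/H) = 5 - (H*(-1/40) + (2 + 9 + 9)/H) = 5 - (-H/40 + 20/H) = 5 - (20/H - H/40) = 5 + (-20/H + H/40) = 5 - 20/H + H/40)
1/(A(-67, -147) + 86019) = 1/((5 - 20/(-67) + (1/40)*(-67)) + 86019) = 1/((5 - 20*(-1/67) - 67/40) + 86019) = 1/((5 + 20/67 - 67/40) + 86019) = 1/(9711/2680 + 86019) = 1/(230540631/2680) = 2680/230540631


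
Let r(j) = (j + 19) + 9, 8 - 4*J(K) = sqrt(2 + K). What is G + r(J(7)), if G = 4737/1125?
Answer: 50191/1500 ≈ 33.461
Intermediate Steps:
G = 1579/375 (G = 4737*(1/1125) = 1579/375 ≈ 4.2107)
J(K) = 2 - sqrt(2 + K)/4
r(j) = 28 + j (r(j) = (19 + j) + 9 = 28 + j)
G + r(J(7)) = 1579/375 + (28 + (2 - sqrt(2 + 7)/4)) = 1579/375 + (28 + (2 - sqrt(9)/4)) = 1579/375 + (28 + (2 - 1/4*3)) = 1579/375 + (28 + (2 - 3/4)) = 1579/375 + (28 + 5/4) = 1579/375 + 117/4 = 50191/1500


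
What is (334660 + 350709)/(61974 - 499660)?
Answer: -685369/437686 ≈ -1.5659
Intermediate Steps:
(334660 + 350709)/(61974 - 499660) = 685369/(-437686) = 685369*(-1/437686) = -685369/437686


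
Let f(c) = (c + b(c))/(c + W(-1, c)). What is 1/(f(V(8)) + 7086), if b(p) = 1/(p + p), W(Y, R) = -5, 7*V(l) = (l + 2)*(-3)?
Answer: 3900/27637249 ≈ 0.00014111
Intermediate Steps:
V(l) = -6/7 - 3*l/7 (V(l) = ((l + 2)*(-3))/7 = ((2 + l)*(-3))/7 = (-6 - 3*l)/7 = -6/7 - 3*l/7)
b(p) = 1/(2*p)
f(c) = (c + 1/(2*c))/(-5 + c) (f(c) = (c + 1/(2*c))/(c - 5) = (c + 1/(2*c))/(-5 + c))
1/(f(V(8)) + 7086) = 1/((½ + (-6/7 - 3/7*8)²)/((-6/7 - 3/7*8)*(-5 + (-6/7 - 3/7*8))) + 7086) = 1/((½ + (-6/7 - 24/7)²)/((-6/7 - 24/7)*(-5 + (-6/7 - 24/7))) + 7086) = 1/((½ + (-30/7)²)/((-30/7)*(-5 - 30/7)) + 7086) = 1/(-7*(½ + 900/49)/(30*(-65/7)) + 7086) = 1/(-7/30*(-7/65)*1849/98 + 7086) = 1/(1849/3900 + 7086) = 1/(27637249/3900) = 3900/27637249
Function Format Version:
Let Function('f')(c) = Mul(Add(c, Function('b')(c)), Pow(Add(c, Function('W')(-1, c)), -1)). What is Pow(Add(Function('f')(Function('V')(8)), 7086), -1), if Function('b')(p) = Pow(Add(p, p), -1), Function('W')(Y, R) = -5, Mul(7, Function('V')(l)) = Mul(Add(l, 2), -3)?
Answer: Rational(3900, 27637249) ≈ 0.00014111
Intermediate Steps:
Function('V')(l) = Add(Rational(-6, 7), Mul(Rational(-3, 7), l)) (Function('V')(l) = Mul(Rational(1, 7), Mul(Add(l, 2), -3)) = Mul(Rational(1, 7), Mul(Add(2, l), -3)) = Mul(Rational(1, 7), Add(-6, Mul(-3, l))) = Add(Rational(-6, 7), Mul(Rational(-3, 7), l)))
Function('b')(p) = Mul(Rational(1, 2), Pow(p, -1)) (Function('b')(p) = Pow(Mul(2, p), -1) = Mul(Rational(1, 2), Pow(p, -1)))
Function('f')(c) = Mul(Pow(Add(-5, c), -1), Add(c, Mul(Rational(1, 2), Pow(c, -1)))) (Function('f')(c) = Mul(Add(c, Mul(Rational(1, 2), Pow(c, -1))), Pow(Add(c, -5), -1)) = Mul(Add(c, Mul(Rational(1, 2), Pow(c, -1))), Pow(Add(-5, c), -1)) = Mul(Pow(Add(-5, c), -1), Add(c, Mul(Rational(1, 2), Pow(c, -1)))))
Pow(Add(Function('f')(Function('V')(8)), 7086), -1) = Pow(Add(Mul(Pow(Add(Rational(-6, 7), Mul(Rational(-3, 7), 8)), -1), Pow(Add(-5, Add(Rational(-6, 7), Mul(Rational(-3, 7), 8))), -1), Add(Rational(1, 2), Pow(Add(Rational(-6, 7), Mul(Rational(-3, 7), 8)), 2))), 7086), -1) = Pow(Add(Mul(Pow(Add(Rational(-6, 7), Rational(-24, 7)), -1), Pow(Add(-5, Add(Rational(-6, 7), Rational(-24, 7))), -1), Add(Rational(1, 2), Pow(Add(Rational(-6, 7), Rational(-24, 7)), 2))), 7086), -1) = Pow(Add(Mul(Pow(Rational(-30, 7), -1), Pow(Add(-5, Rational(-30, 7)), -1), Add(Rational(1, 2), Pow(Rational(-30, 7), 2))), 7086), -1) = Pow(Add(Mul(Rational(-7, 30), Pow(Rational(-65, 7), -1), Add(Rational(1, 2), Rational(900, 49))), 7086), -1) = Pow(Add(Mul(Rational(-7, 30), Rational(-7, 65), Rational(1849, 98)), 7086), -1) = Pow(Add(Rational(1849, 3900), 7086), -1) = Pow(Rational(27637249, 3900), -1) = Rational(3900, 27637249)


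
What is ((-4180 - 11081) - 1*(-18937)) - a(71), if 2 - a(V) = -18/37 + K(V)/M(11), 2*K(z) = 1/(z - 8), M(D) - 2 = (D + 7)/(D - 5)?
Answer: 85629637/23310 ≈ 3673.5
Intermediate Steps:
M(D) = 2 + (7 + D)/(-5 + D) (M(D) = 2 + (D + 7)/(D - 5) = 2 + (7 + D)/(-5 + D))
K(z) = 1/(2*(-8 + z)) (K(z) = 1/(2*(z - 8)) = 1/(2*(-8 + z)))
a(V) = 92/37 - 1/(10*(-8 + V)) (a(V) = 2 - (-18/37 + (1/(2*(-8 + V)))/((3*(-1 + 11)/(-5 + 11)))) = 2 - (-18*1/37 + (1/(2*(-8 + V)))/((3*10/6))) = 2 - (-18/37 + (1/(2*(-8 + V)))/((3*(⅙)*10))) = 2 - (-18/37 + (1/(2*(-8 + V)))/5) = 2 - (-18/37 + (1/(2*(-8 + V)))*(⅕)) = 2 - (-18/37 + 1/(10*(-8 + V))) = 2 + (18/37 - 1/(10*(-8 + V))) = 92/37 - 1/(10*(-8 + V)))
((-4180 - 11081) - 1*(-18937)) - a(71) = ((-4180 - 11081) - 1*(-18937)) - (-7397 + 920*71)/(370*(-8 + 71)) = (-15261 + 18937) - (-7397 + 65320)/(370*63) = 3676 - 57923/(370*63) = 3676 - 1*57923/23310 = 3676 - 57923/23310 = 85629637/23310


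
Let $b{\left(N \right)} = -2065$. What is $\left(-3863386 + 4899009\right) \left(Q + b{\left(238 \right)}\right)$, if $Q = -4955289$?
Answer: $-5133949821542$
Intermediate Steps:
$\left(-3863386 + 4899009\right) \left(Q + b{\left(238 \right)}\right) = \left(-3863386 + 4899009\right) \left(-4955289 - 2065\right) = 1035623 \left(-4957354\right) = -5133949821542$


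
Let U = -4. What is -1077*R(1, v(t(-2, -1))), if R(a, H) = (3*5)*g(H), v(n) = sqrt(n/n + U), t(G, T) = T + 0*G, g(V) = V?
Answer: -16155*I*sqrt(3) ≈ -27981.0*I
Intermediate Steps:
t(G, T) = T (t(G, T) = T + 0 = T)
v(n) = I*sqrt(3) (v(n) = sqrt(n/n - 4) = sqrt(1 - 4) = sqrt(-3) = I*sqrt(3))
R(a, H) = 15*H (R(a, H) = (3*5)*H = 15*H)
-1077*R(1, v(t(-2, -1))) = -16155*I*sqrt(3)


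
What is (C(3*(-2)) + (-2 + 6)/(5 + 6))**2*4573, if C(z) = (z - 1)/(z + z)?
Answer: 71453125/17424 ≈ 4100.8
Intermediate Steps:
C(z) = (-1 + z)/(2*z) (C(z) = (-1 + z)/((2*z)) = (-1 + z)*(1/(2*z)) = (-1 + z)/(2*z))
(C(3*(-2)) + (-2 + 6)/(5 + 6))**2*4573 = ((-1 + 3*(-2))/(2*((3*(-2)))) + (-2 + 6)/(5 + 6))**2*4573 = ((1/2)*(-1 - 6)/(-6) + 4/11)**2*4573 = ((1/2)*(-1/6)*(-7) + 4*(1/11))**2*4573 = (7/12 + 4/11)**2*4573 = (125/132)**2*4573 = (15625/17424)*4573 = 71453125/17424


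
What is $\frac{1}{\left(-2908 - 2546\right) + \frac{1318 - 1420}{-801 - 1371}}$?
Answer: $- \frac{362}{1974331} \approx -0.00018335$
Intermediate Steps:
$\frac{1}{\left(-2908 - 2546\right) + \frac{1318 - 1420}{-801 - 1371}} = \frac{1}{-5454 - \frac{102}{-2172}} = \frac{1}{-5454 - - \frac{17}{362}} = \frac{1}{-5454 + \frac{17}{362}} = \frac{1}{- \frac{1974331}{362}} = - \frac{362}{1974331}$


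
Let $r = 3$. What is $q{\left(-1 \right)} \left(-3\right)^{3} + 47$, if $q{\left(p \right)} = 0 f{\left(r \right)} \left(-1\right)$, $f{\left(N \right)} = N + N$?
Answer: $47$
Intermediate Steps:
$f{\left(N \right)} = 2 N$
$q{\left(p \right)} = 0$ ($q{\left(p \right)} = 0 \cdot 2 \cdot 3 \left(-1\right) = 0 \cdot 6 \left(-1\right) = 0 \left(-1\right) = 0$)
$q{\left(-1 \right)} \left(-3\right)^{3} + 47 = 0 \left(-3\right)^{3} + 47 = 0 \left(-27\right) + 47 = 0 + 47 = 47$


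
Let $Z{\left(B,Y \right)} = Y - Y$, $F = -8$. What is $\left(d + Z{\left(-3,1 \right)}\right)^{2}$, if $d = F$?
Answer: $64$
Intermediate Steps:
$Z{\left(B,Y \right)} = 0$
$d = -8$
$\left(d + Z{\left(-3,1 \right)}\right)^{2} = \left(-8 + 0\right)^{2} = \left(-8\right)^{2} = 64$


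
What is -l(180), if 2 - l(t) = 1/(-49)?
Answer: -99/49 ≈ -2.0204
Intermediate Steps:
l(t) = 99/49 (l(t) = 2 - 1/(-49) = 2 - 1*(-1/49) = 2 + 1/49 = 99/49)
-l(180) = -1*99/49 = -99/49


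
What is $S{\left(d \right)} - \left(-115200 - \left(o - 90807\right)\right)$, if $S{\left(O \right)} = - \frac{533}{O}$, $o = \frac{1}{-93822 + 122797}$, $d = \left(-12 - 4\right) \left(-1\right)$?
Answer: $\frac{11293151141}{463600} \approx 24360.0$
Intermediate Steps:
$d = 16$ ($d = \left(-16\right) \left(-1\right) = 16$)
$o = \frac{1}{28975} \approx 3.4512 \cdot 10^{-5}$
$S{\left(d \right)} - \left(-115200 - \left(o - 90807\right)\right) = - \frac{533}{16} - \left(-115200 - \left(\frac{1}{28975} - 90807\right)\right) = \left(-533\right) \frac{1}{16} - \left(-115200 - \left(\frac{1}{28975} - 90807\right)\right) = - \frac{533}{16} - \left(-115200 - - \frac{2631132824}{28975}\right) = - \frac{533}{16} - \left(-115200 + \frac{2631132824}{28975}\right) = - \frac{533}{16} - - \frac{706787176}{28975} = - \frac{533}{16} + \frac{706787176}{28975} = \frac{11293151141}{463600}$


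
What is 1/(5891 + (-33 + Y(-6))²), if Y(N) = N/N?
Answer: 1/6915 ≈ 0.00014461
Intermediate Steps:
Y(N) = 1
1/(5891 + (-33 + Y(-6))²) = 1/(5891 + (-33 + 1)²) = 1/(5891 + (-32)²) = 1/(5891 + 1024) = 1/6915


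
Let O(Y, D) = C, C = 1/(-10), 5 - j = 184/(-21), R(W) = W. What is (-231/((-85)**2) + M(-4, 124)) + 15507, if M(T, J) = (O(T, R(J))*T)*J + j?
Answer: 2362408309/151725 ≈ 15570.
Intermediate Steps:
j = 289/21 (j = 5 - 184/(-21) = 5 - 184*(-1)/21 = 5 - 1*(-184/21) = 5 + 184/21 = 289/21 ≈ 13.762)
C = -1/10 ≈ -0.10000
O(Y, D) = -1/10
M(T, J) = 289/21 - J*T/10 (M(T, J) = (-T/10)*J + 289/21 = -J*T/10 + 289/21 = 289/21 - J*T/10)
(-231/((-85)**2) + M(-4, 124)) + 15507 = (-231/((-85)**2) + (289/21 - 1/10*124*(-4))) + 15507 = (-231/7225 + (289/21 + 248/5)) + 15507 = (-231*1/7225 + 6653/105) + 15507 = (-231/7225 + 6653/105) + 15507 = 9608734/151725 + 15507 = 2362408309/151725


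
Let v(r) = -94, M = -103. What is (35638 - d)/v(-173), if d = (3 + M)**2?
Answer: -12819/47 ≈ -272.74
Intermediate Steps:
d = 10000 (d = (3 - 103)**2 = (-100)**2 = 10000)
(35638 - d)/v(-173) = (35638 - 1*10000)/(-94) = (35638 - 10000)*(-1/94) = 25638*(-1/94) = -12819/47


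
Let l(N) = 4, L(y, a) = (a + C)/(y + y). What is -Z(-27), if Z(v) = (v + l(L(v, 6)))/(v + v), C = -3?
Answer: -23/54 ≈ -0.42593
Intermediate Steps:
L(y, a) = (-3 + a)/(2*y) (L(y, a) = (a - 3)/(y + y) = (-3 + a)/((2*y)) = (-3 + a)*(1/(2*y)) = (-3 + a)/(2*y))
Z(v) = (4 + v)/(2*v) (Z(v) = (v + 4)/(v + v) = (4 + v)/((2*v)) = (4 + v)*(1/(2*v)) = (4 + v)/(2*v))
-Z(-27) = -(4 - 27)/(2*(-27)) = -(-1)*(-23)/(2*27) = -1*23/54 = -23/54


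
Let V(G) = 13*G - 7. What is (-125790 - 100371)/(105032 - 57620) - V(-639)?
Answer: 43773023/5268 ≈ 8309.2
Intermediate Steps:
V(G) = -7 + 13*G
(-125790 - 100371)/(105032 - 57620) - V(-639) = (-125790 - 100371)/(105032 - 57620) - (-7 + 13*(-639)) = -226161/47412 - (-7 - 8307) = -226161*1/47412 - 1*(-8314) = -25129/5268 + 8314 = 43773023/5268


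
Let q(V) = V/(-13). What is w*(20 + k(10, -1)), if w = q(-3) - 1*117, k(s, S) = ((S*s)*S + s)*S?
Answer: 0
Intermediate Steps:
q(V) = -V/13 (q(V) = V*(-1/13) = -V/13)
k(s, S) = S*(s + s*S²) (k(s, S) = (s*S² + s)*S = (s + s*S²)*S = S*(s + s*S²))
w = -1518/13 (w = -1/13*(-3) - 1*117 = 3/13 - 117 = -1518/13 ≈ -116.77)
w*(20 + k(10, -1)) = -1518*(20 - 1*10*(1 + (-1)²))/13 = -1518*(20 - 1*10*(1 + 1))/13 = -1518*(20 - 1*10*2)/13 = -1518*(20 - 20)/13 = -1518/13*0 = 0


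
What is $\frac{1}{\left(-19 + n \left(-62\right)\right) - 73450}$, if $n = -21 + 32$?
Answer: $- \frac{1}{74151} \approx -1.3486 \cdot 10^{-5}$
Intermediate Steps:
$n = 11$
$\frac{1}{\left(-19 + n \left(-62\right)\right) - 73450} = \frac{1}{\left(-19 + 11 \left(-62\right)\right) - 73450} = \frac{1}{\left(-19 - 682\right) - 73450} = \frac{1}{-701 - 73450} = \frac{1}{-74151} = - \frac{1}{74151}$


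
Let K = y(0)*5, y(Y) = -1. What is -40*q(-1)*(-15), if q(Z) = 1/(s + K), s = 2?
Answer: -200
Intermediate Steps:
K = -5 (K = -1*5 = -5)
q(Z) = -⅓ (q(Z) = 1/(2 - 5) = 1/(-3) = -⅓)
-40*q(-1)*(-15) = -40*(-⅓)*(-15) = (40/3)*(-15) = -200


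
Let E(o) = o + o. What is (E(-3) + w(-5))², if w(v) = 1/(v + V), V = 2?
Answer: 361/9 ≈ 40.111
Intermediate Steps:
w(v) = 1/(2 + v) (w(v) = 1/(v + 2) = 1/(2 + v))
E(o) = 2*o
(E(-3) + w(-5))² = (2*(-3) + 1/(2 - 5))² = (-6 + 1/(-3))² = (-6 - ⅓)² = (-19/3)² = 361/9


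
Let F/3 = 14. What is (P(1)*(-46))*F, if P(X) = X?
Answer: -1932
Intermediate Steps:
F = 42 (F = 3*14 = 42)
(P(1)*(-46))*F = (1*(-46))*42 = -46*42 = -1932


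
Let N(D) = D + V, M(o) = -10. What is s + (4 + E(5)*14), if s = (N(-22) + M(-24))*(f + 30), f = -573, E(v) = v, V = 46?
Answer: -7528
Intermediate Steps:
N(D) = 46 + D (N(D) = D + 46 = 46 + D)
s = -7602 (s = ((46 - 22) - 10)*(-573 + 30) = (24 - 10)*(-543) = 14*(-543) = -7602)
s + (4 + E(5)*14) = -7602 + (4 + 5*14) = -7602 + (4 + 70) = -7602 + 74 = -7528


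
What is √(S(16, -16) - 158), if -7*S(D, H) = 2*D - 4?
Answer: 9*I*√2 ≈ 12.728*I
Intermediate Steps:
S(D, H) = 4/7 - 2*D/7 (S(D, H) = -(2*D - 4)/7 = -(-4 + 2*D)/7 = 4/7 - 2*D/7)
√(S(16, -16) - 158) = √((4/7 - 2/7*16) - 158) = √((4/7 - 32/7) - 158) = √(-4 - 158) = √(-162) = 9*I*√2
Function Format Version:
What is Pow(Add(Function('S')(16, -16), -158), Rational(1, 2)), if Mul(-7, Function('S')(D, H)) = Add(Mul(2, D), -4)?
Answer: Mul(9, I, Pow(2, Rational(1, 2))) ≈ Mul(12.728, I)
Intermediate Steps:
Function('S')(D, H) = Add(Rational(4, 7), Mul(Rational(-2, 7), D)) (Function('S')(D, H) = Mul(Rational(-1, 7), Add(Mul(2, D), -4)) = Mul(Rational(-1, 7), Add(-4, Mul(2, D))) = Add(Rational(4, 7), Mul(Rational(-2, 7), D)))
Pow(Add(Function('S')(16, -16), -158), Rational(1, 2)) = Pow(Add(Add(Rational(4, 7), Mul(Rational(-2, 7), 16)), -158), Rational(1, 2)) = Pow(Add(Add(Rational(4, 7), Rational(-32, 7)), -158), Rational(1, 2)) = Pow(Add(-4, -158), Rational(1, 2)) = Pow(-162, Rational(1, 2)) = Mul(9, I, Pow(2, Rational(1, 2)))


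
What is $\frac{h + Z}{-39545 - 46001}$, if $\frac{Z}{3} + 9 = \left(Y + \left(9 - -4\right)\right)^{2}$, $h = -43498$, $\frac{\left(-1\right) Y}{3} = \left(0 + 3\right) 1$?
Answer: $\frac{43477}{85546} \approx 0.50823$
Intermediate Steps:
$Y = -9$ ($Y = - 3 \left(0 + 3\right) 1 = - 3 \cdot 3 \cdot 1 = \left(-3\right) 3 = -9$)
$Z = 21$ ($Z = -27 + 3 \left(-9 + \left(9 - -4\right)\right)^{2} = -27 + 3 \left(-9 + \left(9 + 4\right)\right)^{2} = -27 + 3 \left(-9 + 13\right)^{2} = -27 + 3 \cdot 4^{2} = -27 + 3 \cdot 16 = -27 + 48 = 21$)
$\frac{h + Z}{-39545 - 46001} = \frac{-43498 + 21}{-39545 - 46001} = - \frac{43477}{-85546} = \left(-43477\right) \left(- \frac{1}{85546}\right) = \frac{43477}{85546}$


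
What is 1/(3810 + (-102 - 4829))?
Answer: -1/1121 ≈ -0.00089206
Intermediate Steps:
1/(3810 + (-102 - 4829)) = 1/(3810 - 4931) = 1/(-1121) = -1/1121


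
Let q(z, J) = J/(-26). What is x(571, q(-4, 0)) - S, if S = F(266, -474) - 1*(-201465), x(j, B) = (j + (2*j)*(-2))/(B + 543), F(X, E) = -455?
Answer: -36383381/181 ≈ -2.0101e+5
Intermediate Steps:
q(z, J) = -J/26 (q(z, J) = J*(-1/26) = -J/26)
x(j, B) = -3*j/(543 + B) (x(j, B) = (j - 4*j)/(543 + B) = (-3*j)/(543 + B) = -3*j/(543 + B))
S = 201010 (S = -455 - 1*(-201465) = -455 + 201465 = 201010)
x(571, q(-4, 0)) - S = -3*571/(543 - 1/26*0) - 1*201010 = -3*571/(543 + 0) - 201010 = -3*571/543 - 201010 = -3*571*1/543 - 201010 = -571/181 - 201010 = -36383381/181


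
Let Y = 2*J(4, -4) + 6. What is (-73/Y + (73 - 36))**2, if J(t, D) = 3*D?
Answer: 546121/324 ≈ 1685.6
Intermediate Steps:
Y = -18 (Y = 2*(3*(-4)) + 6 = 2*(-12) + 6 = -24 + 6 = -18)
(-73/Y + (73 - 36))**2 = (-73/(-18) + (73 - 36))**2 = (-73*(-1/18) + 37)**2 = (73/18 + 37)**2 = (739/18)**2 = 546121/324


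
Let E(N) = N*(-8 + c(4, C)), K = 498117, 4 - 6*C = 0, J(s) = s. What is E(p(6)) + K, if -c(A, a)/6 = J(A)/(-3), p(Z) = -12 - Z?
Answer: 498117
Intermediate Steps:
C = ⅔ (C = ⅔ - ⅙*0 = ⅔ + 0 = ⅔ ≈ 0.66667)
c(A, a) = 2*A (c(A, a) = -6*A/(-3) = -6*A*(-1)/3 = -(-2)*A = 2*A)
E(N) = 0 (E(N) = N*(-8 + 2*4) = N*(-8 + 8) = N*0 = 0)
E(p(6)) + K = 0 + 498117 = 498117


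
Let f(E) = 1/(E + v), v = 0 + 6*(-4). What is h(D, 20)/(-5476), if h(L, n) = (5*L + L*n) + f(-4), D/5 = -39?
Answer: 136501/153328 ≈ 0.89025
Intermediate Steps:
D = -195 (D = 5*(-39) = -195)
v = -24 (v = 0 - 24 = -24)
f(E) = 1/(-24 + E) (f(E) = 1/(E - 24) = 1/(-24 + E))
h(L, n) = -1/28 + 5*L + L*n (h(L, n) = (5*L + L*n) + 1/(-24 - 4) = (5*L + L*n) + 1/(-28) = (5*L + L*n) - 1/28 = -1/28 + 5*L + L*n)
h(D, 20)/(-5476) = (-1/28 + 5*(-195) - 195*20)/(-5476) = (-1/28 - 975 - 3900)*(-1/5476) = -136501/28*(-1/5476) = 136501/153328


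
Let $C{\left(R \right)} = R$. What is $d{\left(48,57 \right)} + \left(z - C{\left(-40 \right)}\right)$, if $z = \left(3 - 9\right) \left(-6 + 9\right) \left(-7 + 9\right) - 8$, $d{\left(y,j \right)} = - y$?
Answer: $-52$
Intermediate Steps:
$z = -44$ ($z = - 6 \cdot 3 \cdot 2 - 8 = \left(-6\right) 6 - 8 = -36 - 8 = -44$)
$d{\left(48,57 \right)} + \left(z - C{\left(-40 \right)}\right) = \left(-1\right) 48 - 4 = -48 + \left(-44 + 40\right) = -48 - 4 = -52$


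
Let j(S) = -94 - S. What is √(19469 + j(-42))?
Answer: √19417 ≈ 139.34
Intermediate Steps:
√(19469 + j(-42)) = √(19469 + (-94 - 1*(-42))) = √(19469 + (-94 + 42)) = √(19469 - 52) = √19417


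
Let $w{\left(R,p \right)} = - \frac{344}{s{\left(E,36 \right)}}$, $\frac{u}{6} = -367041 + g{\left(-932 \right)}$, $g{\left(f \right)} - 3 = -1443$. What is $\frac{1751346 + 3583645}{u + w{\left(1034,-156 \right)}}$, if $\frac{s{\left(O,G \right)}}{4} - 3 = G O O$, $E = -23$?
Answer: $- \frac{101615573577}{42110745728} \approx -2.4131$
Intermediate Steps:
$g{\left(f \right)} = -1440$ ($g{\left(f \right)} = 3 - 1443 = -1440$)
$s{\left(O,G \right)} = 12 + 4 G O^{2}$ ($s{\left(O,G \right)} = 12 + 4 G O O = 12 + 4 G O^{2}$)
$u = -2210886$ ($u = 6 \left(-367041 - 1440\right) = 6 \left(-368481\right) = -2210886$)
$w{\left(R,p \right)} = - \frac{86}{19047}$ ($w{\left(R,p \right)} = - \frac{344}{12 + 4 \cdot 36 \left(-23\right)^{2}} = - \frac{344}{12 + 4 \cdot 36 \cdot 529} = - \frac{344}{12 + 76176} = - \frac{344}{76188} = \left(-344\right) \frac{1}{76188} = - \frac{86}{19047}$)
$\frac{1751346 + 3583645}{u + w{\left(1034,-156 \right)}} = \frac{1751346 + 3583645}{-2210886 - \frac{86}{19047}} = \frac{5334991}{- \frac{42110745728}{19047}} = 5334991 \left(- \frac{19047}{42110745728}\right) = - \frac{101615573577}{42110745728}$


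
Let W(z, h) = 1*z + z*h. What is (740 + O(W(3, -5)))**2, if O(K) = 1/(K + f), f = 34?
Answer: 265070961/484 ≈ 5.4767e+5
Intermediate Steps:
W(z, h) = z + h*z
O(K) = 1/(34 + K) (O(K) = 1/(K + 34) = 1/(34 + K))
(740 + O(W(3, -5)))**2 = (740 + 1/(34 + 3*(1 - 5)))**2 = (740 + 1/(34 + 3*(-4)))**2 = (740 + 1/(34 - 12))**2 = (740 + 1/22)**2 = (16281/22)**2 = 265070961/484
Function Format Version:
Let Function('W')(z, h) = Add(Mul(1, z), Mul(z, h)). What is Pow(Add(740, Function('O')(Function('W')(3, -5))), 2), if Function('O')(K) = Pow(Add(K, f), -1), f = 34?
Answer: Rational(265070961, 484) ≈ 5.4767e+5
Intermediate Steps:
Function('W')(z, h) = Add(z, Mul(h, z))
Function('O')(K) = Pow(Add(34, K), -1) (Function('O')(K) = Pow(Add(K, 34), -1) = Pow(Add(34, K), -1))
Pow(Add(740, Function('O')(Function('W')(3, -5))), 2) = Pow(Add(740, Pow(Add(34, Mul(3, Add(1, -5))), -1)), 2) = Pow(Add(740, Pow(Add(34, Mul(3, -4)), -1)), 2) = Pow(Add(740, Pow(Add(34, -12), -1)), 2) = Pow(Add(740, Pow(22, -1)), 2) = Pow(Add(740, Rational(1, 22)), 2) = Pow(Rational(16281, 22), 2) = Rational(265070961, 484)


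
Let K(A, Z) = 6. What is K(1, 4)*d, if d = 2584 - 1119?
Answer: 8790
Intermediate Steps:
d = 1465
K(1, 4)*d = 6*1465 = 8790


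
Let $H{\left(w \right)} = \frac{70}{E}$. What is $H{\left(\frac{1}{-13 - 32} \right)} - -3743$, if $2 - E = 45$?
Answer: $\frac{160879}{43} \approx 3741.4$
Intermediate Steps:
$E = -43$ ($E = 2 - 45 = -43$)
$H{\left(w \right)} = - \frac{70}{43}$ ($H{\left(w \right)} = \frac{70}{-43} = 70 \left(- \frac{1}{43}\right) = - \frac{70}{43}$)
$H{\left(\frac{1}{-13 - 32} \right)} - -3743 = - \frac{70}{43} - -3743 = - \frac{70}{43} + 3743 = \frac{160879}{43}$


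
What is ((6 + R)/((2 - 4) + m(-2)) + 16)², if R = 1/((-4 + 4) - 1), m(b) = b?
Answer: 3481/16 ≈ 217.56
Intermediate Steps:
R = -1 (R = 1/(0 - 1) = 1/(-1) = -1)
((6 + R)/((2 - 4) + m(-2)) + 16)² = ((6 - 1)/((2 - 4) - 2) + 16)² = (5/(-2 - 2) + 16)² = (5/(-4) + 16)² = (5*(-¼) + 16)² = (-5/4 + 16)² = (59/4)² = 3481/16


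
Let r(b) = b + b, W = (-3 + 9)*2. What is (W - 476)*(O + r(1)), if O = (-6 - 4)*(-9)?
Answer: -42688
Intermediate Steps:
W = 12 (W = 6*2 = 12)
r(b) = 2*b
O = 90 (O = -10*(-9) = 90)
(W - 476)*(O + r(1)) = (12 - 476)*(90 + 2*1) = -464*(90 + 2) = -464*92 = -42688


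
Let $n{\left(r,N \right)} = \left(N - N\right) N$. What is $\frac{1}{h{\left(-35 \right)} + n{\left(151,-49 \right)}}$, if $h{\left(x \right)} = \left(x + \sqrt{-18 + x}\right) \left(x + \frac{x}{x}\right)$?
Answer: $\frac{35}{43452} + \frac{i \sqrt{53}}{43452} \approx 0.00080549 + 0.00016754 i$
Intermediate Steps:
$h{\left(x \right)} = \left(1 + x\right) \left(x + \sqrt{-18 + x}\right)$ ($h{\left(x \right)} = \left(x + \sqrt{-18 + x}\right) \left(x + 1\right) = \left(x + \sqrt{-18 + x}\right) \left(1 + x\right) = \left(1 + x\right) \left(x + \sqrt{-18 + x}\right)$)
$n{\left(r,N \right)} = 0$ ($n{\left(r,N \right)} = 0 N = 0$)
$\frac{1}{h{\left(-35 \right)} + n{\left(151,-49 \right)}} = \frac{1}{\left(-35 + \left(-35\right)^{2} + \sqrt{-18 - 35} - 35 \sqrt{-18 - 35}\right) + 0} = \frac{1}{\left(-35 + 1225 + \sqrt{-53} - 35 \sqrt{-53}\right) + 0} = \frac{1}{\left(-35 + 1225 + i \sqrt{53} - 35 i \sqrt{53}\right) + 0} = \frac{1}{\left(1190 - 34 i \sqrt{53}\right) + 0} = \frac{1}{1190 - 34 i \sqrt{53}}$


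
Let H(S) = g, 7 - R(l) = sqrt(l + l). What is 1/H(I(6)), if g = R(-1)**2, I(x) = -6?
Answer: (7 - I*sqrt(2))**(-2) ≈ 0.01807 + 0.0076121*I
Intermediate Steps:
R(l) = 7 - sqrt(2)*sqrt(l) (R(l) = 7 - sqrt(l + l) = 7 - sqrt(2*l) = 7 - sqrt(2)*sqrt(l))
g = (7 - I*sqrt(2))**2 (g = (7 - sqrt(2)*sqrt(-1))**2 = (7 - sqrt(2)*I)**2 = (7 - I*sqrt(2))**2 ≈ 47.0 - 19.799*I)
H(S) = (7 - I*sqrt(2))**2
1/H(I(6)) = 1/((7 - I*sqrt(2))**2) = (7 - I*sqrt(2))**(-2)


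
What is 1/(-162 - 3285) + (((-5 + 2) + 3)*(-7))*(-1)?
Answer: -1/3447 ≈ -0.00029011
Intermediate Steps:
1/(-162 - 3285) + (((-5 + 2) + 3)*(-7))*(-1) = 1/(-3447) + ((-3 + 3)*(-7))*(-1) = -1/3447 + (0*(-7))*(-1) = -1/3447 + 0*(-1) = -1/3447 + 0 = -1/3447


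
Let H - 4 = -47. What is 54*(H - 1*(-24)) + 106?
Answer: -920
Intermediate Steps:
H = -43 (H = 4 - 47 = -43)
54*(H - 1*(-24)) + 106 = 54*(-43 - 1*(-24)) + 106 = 54*(-43 + 24) + 106 = 54*(-19) + 106 = -1026 + 106 = -920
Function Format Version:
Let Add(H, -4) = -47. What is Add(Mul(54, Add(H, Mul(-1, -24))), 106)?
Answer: -920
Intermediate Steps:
H = -43 (H = Add(4, -47) = -43)
Add(Mul(54, Add(H, Mul(-1, -24))), 106) = Add(Mul(54, Add(-43, Mul(-1, -24))), 106) = Add(Mul(54, Add(-43, 24)), 106) = Add(Mul(54, -19), 106) = Add(-1026, 106) = -920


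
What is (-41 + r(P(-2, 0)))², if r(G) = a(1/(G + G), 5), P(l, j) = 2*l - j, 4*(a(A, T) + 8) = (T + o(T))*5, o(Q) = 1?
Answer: 6889/4 ≈ 1722.3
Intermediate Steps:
a(A, T) = -27/4 + 5*T/4 (a(A, T) = -8 + ((T + 1)*5)/4 = -8 + ((1 + T)*5)/4 = -8 + (5 + 5*T)/4 = -8 + (5/4 + 5*T/4) = -27/4 + 5*T/4)
P(l, j) = -j + 2*l
r(G) = -½ (r(G) = -27/4 + (5/4)*5 = -27/4 + 25/4 = -½)
(-41 + r(P(-2, 0)))² = (-41 - ½)² = (-83/2)² = 6889/4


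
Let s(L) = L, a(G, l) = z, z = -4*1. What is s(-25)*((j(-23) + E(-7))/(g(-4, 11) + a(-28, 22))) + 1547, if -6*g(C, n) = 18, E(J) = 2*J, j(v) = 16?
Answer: 10879/7 ≈ 1554.1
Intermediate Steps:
z = -4
a(G, l) = -4
g(C, n) = -3 (g(C, n) = -⅙*18 = -3)
s(-25)*((j(-23) + E(-7))/(g(-4, 11) + a(-28, 22))) + 1547 = -25*(16 + 2*(-7))/(-3 - 4) + 1547 = -25*(16 - 14)/(-7) + 1547 = -50*(-1)/7 + 1547 = -25*(-2/7) + 1547 = 50/7 + 1547 = 10879/7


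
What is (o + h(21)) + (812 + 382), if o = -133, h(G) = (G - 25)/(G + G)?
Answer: 22279/21 ≈ 1060.9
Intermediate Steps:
h(G) = (-25 + G)/(2*G) (h(G) = (-25 + G)/((2*G)) = (-25 + G)*(1/(2*G)) = (-25 + G)/(2*G))
(o + h(21)) + (812 + 382) = (-133 + (½)*(-25 + 21)/21) + (812 + 382) = (-133 + (½)*(1/21)*(-4)) + 1194 = (-133 - 2/21) + 1194 = -2795/21 + 1194 = 22279/21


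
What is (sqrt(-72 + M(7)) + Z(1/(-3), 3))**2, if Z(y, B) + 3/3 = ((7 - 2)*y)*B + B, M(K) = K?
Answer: (3 - I*sqrt(65))**2 ≈ -56.0 - 48.374*I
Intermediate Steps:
Z(y, B) = -1 + B + 5*B*y (Z(y, B) = -1 + (((7 - 2)*y)*B + B) = -1 + ((5*y)*B + B) = -1 + (5*B*y + B) = -1 + (B + 5*B*y) = -1 + B + 5*B*y)
(sqrt(-72 + M(7)) + Z(1/(-3), 3))**2 = (sqrt(-72 + 7) + (-1 + 3 + 5*3/(-3)))**2 = (sqrt(-65) + (-1 + 3 + 5*3*(-1/3)))**2 = (I*sqrt(65) + (-1 + 3 - 5))**2 = (I*sqrt(65) - 3)**2 = (-3 + I*sqrt(65))**2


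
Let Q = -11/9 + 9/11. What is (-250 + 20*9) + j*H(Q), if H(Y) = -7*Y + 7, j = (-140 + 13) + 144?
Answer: 9611/99 ≈ 97.081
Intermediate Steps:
j = 17 (j = -127 + 144 = 17)
Q = -40/99 (Q = -11*1/9 + 9*(1/11) = -11/9 + 9/11 = -40/99 ≈ -0.40404)
H(Y) = 7 - 7*Y
(-250 + 20*9) + j*H(Q) = (-250 + 20*9) + 17*(7 - 7*(-40/99)) = (-250 + 180) + 17*(7 + 280/99) = -70 + 17*(973/99) = -70 + 16541/99 = 9611/99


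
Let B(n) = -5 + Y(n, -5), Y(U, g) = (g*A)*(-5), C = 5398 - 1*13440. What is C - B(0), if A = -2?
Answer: -7987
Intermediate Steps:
C = -8042 (C = 5398 - 13440 = -8042)
Y(U, g) = 10*g (Y(U, g) = (g*(-2))*(-5) = -2*g*(-5) = 10*g)
B(n) = -55 (B(n) = -5 + 10*(-5) = -5 - 50 = -55)
C - B(0) = -8042 - 1*(-55) = -8042 + 55 = -7987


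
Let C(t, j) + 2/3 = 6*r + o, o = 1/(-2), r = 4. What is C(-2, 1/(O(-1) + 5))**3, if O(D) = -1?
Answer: 2571353/216 ≈ 11904.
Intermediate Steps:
o = -1/2 ≈ -0.50000
C(t, j) = 137/6 (C(t, j) = -2/3 + (6*4 - 1/2) = -2/3 + (24 - 1/2) = -2/3 + 47/2 = 137/6)
C(-2, 1/(O(-1) + 5))**3 = (137/6)**3 = 2571353/216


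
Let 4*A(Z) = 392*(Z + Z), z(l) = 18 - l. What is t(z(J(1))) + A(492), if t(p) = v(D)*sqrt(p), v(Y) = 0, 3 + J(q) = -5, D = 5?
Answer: 96432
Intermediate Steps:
J(q) = -8 (J(q) = -3 - 5 = -8)
A(Z) = 196*Z (A(Z) = (392*(Z + Z))/4 = (392*(2*Z))/4 = (784*Z)/4 = 196*Z)
t(p) = 0 (t(p) = 0*sqrt(p) = 0)
t(z(J(1))) + A(492) = 0 + 196*492 = 0 + 96432 = 96432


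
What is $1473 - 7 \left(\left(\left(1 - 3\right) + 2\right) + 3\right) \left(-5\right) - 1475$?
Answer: $153190$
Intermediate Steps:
$1473 - 7 \left(\left(\left(1 - 3\right) + 2\right) + 3\right) \left(-5\right) - 1475 = 1473 - 7 \left(\left(-2 + 2\right) + 3\right) \left(-5\right) - 1475 = 1473 - 7 \left(0 + 3\right) \left(-5\right) - 1475 = 1473 \left(-7\right) 3 \left(-5\right) - 1475 = 1473 \left(\left(-21\right) \left(-5\right)\right) - 1475 = 1473 \cdot 105 - 1475 = 154665 - 1475 = 153190$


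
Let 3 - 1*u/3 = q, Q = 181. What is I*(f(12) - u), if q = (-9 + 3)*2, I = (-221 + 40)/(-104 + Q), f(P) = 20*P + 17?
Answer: -38372/77 ≈ -498.34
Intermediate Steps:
f(P) = 17 + 20*P
I = -181/77 (I = (-221 + 40)/(-104 + 181) = -181/77 ≈ -2.3507)
q = -12 (q = -6*2 = -12)
u = 45 (u = 9 - 3*(-12) = 9 + 36 = 45)
I*(f(12) - u) = -181*((17 + 20*12) - 1*45)/77 = -181*((17 + 240) - 45)/77 = -181*(257 - 45)/77 = -181/77*212 = -38372/77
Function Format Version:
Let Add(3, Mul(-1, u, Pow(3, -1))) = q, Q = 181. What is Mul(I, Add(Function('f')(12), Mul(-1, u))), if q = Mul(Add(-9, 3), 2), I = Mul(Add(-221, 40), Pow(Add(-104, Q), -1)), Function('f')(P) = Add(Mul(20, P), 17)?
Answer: Rational(-38372, 77) ≈ -498.34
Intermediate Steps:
Function('f')(P) = Add(17, Mul(20, P))
I = Rational(-181, 77) (I = Mul(Add(-221, 40), Pow(Add(-104, 181), -1)) = Mul(-181, Pow(77, -1)) = Mul(-181, Rational(1, 77)) = Rational(-181, 77) ≈ -2.3507)
q = -12 (q = Mul(-6, 2) = -12)
u = 45 (u = Add(9, Mul(-3, -12)) = Add(9, 36) = 45)
Mul(I, Add(Function('f')(12), Mul(-1, u))) = Mul(Rational(-181, 77), Add(Add(17, Mul(20, 12)), Mul(-1, 45))) = Mul(Rational(-181, 77), Add(Add(17, 240), -45)) = Mul(Rational(-181, 77), Add(257, -45)) = Mul(Rational(-181, 77), 212) = Rational(-38372, 77)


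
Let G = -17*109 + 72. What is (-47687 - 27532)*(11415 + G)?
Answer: -724659846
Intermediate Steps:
G = -1781 (G = -1853 + 72 = -1781)
(-47687 - 27532)*(11415 + G) = (-47687 - 27532)*(11415 - 1781) = -75219*9634 = -724659846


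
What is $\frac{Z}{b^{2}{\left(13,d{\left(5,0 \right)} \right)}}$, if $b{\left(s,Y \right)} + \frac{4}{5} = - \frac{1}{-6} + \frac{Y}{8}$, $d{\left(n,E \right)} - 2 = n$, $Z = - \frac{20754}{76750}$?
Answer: $- \frac{5977152}{1290935} \approx -4.6301$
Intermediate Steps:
$Z = - \frac{10377}{38375}$ ($Z = \left(-20754\right) \frac{1}{76750} = - \frac{10377}{38375} \approx -0.27041$)
$d{\left(n,E \right)} = 2 + n$
$b{\left(s,Y \right)} = - \frac{19}{30} + \frac{Y}{8}$ ($b{\left(s,Y \right)} = - \frac{4}{5} + \left(- \frac{1}{-6} + \frac{Y}{8}\right) = - \frac{4}{5} + \left(\left(-1\right) \left(- \frac{1}{6}\right) + Y \frac{1}{8}\right) = - \frac{4}{5} + \left(\frac{1}{6} + \frac{Y}{8}\right) = - \frac{19}{30} + \frac{Y}{8}$)
$\frac{Z}{b^{2}{\left(13,d{\left(5,0 \right)} \right)}} = - \frac{10377}{38375 \left(- \frac{19}{30} + \frac{2 + 5}{8}\right)^{2}} = - \frac{10377}{38375 \left(- \frac{19}{30} + \frac{1}{8} \cdot 7\right)^{2}} = - \frac{10377}{38375 \left(- \frac{19}{30} + \frac{7}{8}\right)^{2}} = - \frac{10377}{38375 \left(\frac{29}{120}\right)^{2}} = - \frac{10377}{38375 \cdot \frac{841}{14400}} = \left(- \frac{10377}{38375}\right) \frac{14400}{841} = - \frac{5977152}{1290935}$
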